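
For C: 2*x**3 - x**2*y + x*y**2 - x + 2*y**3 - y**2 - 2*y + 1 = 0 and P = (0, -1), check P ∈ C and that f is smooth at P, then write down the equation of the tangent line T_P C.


Tangent line at P: 6*y + 6 = 0.

Step 1: f(0, -1) = 0, so P lies on C.
Step 2: partial derivatives
  f_x(x, y) = 6*x**2 - 2*x*y + y**2 - 1, f_y(x, y) = -x**2 + 2*x*y + 6*y**2 - 2*y - 2.
  f_x(P) = 0, f_y(P) = 6 (gradient nonzero, so P is smooth).
Step 3: tangent line at P: 0·(x − 0) + 6·(y − -1) = 0.
Expanding: 6*y + 6 = 0.


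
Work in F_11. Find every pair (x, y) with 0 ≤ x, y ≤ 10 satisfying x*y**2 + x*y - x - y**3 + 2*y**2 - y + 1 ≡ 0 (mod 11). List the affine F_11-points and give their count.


Affine F_11-points: {(0, 3), (1, 0), (1, 3), (2, 3), (3, 3), (3, 4), (3, 9), (4, 3), (5, 3), (5, 5), (5, 10), (6, 3), (7, 3), (8, 3), (9, 2), (9, 3), (9, 6), (10, 1), (10, 3), (10, 8)}; count = 20.

For each of the 121 pairs (x, y) ∈ F_11², evaluate f(x, y) mod 11. Record the zeros.
  x = 0: [0↦1, 1↦1, 2↦10, 3↦0, 4↦9, 5↦9, 6↦5, 7↦2, 8↦5, 9↦8, 10↦5]  zeros at y ∈ {3}
  x = 1: [0↦0, 1↦2, 2↦4, 3↦0, 4↦6, 5↦5, 6↦2, 7↦2, 8↦10, 9↦9, 10↦4]  zeros at y ∈ {0, 3}
  x = 2: [0↦10, 1↦3, 2↦9, 3↦0, 4↦3, 5↦1, 6↦10, 7↦2, 8↦4, 9↦10, 10↦3]  zeros at y ∈ {3}
  x = 3: [0↦9, 1↦4, 2↦3, 3↦0, 4↦0, 5↦8, 6↦7, 7↦2, 8↦9, 9↦0, 10↦2]  zeros at y ∈ {3, 4, 9}
  x = 4: [0↦8, 1↦5, 2↦8, 3↦0, 4↦8, 5↦4, 6↦4, 7↦2, 8↦3, 9↦1, 10↦1]  zeros at y ∈ {3}
  x = 5: [0↦7, 1↦6, 2↦2, 3↦0, 4↦5, 5↦0, 6↦1, 7↦2, 8↦8, 9↦2, 10↦0]  zeros at y ∈ {3, 5, 10}
  x = 6: [0↦6, 1↦7, 2↦7, 3↦0, 4↦2, 5↦7, 6↦9, 7↦2, 8↦2, 9↦3, 10↦10]  zeros at y ∈ {3}
  x = 7: [0↦5, 1↦8, 2↦1, 3↦0, 4↦10, 5↦3, 6↦6, 7↦2, 8↦7, 9↦4, 10↦9]  zeros at y ∈ {3}
  x = 8: [0↦4, 1↦9, 2↦6, 3↦0, 4↦7, 5↦10, 6↦3, 7↦2, 8↦1, 9↦5, 10↦8]  zeros at y ∈ {3}
  x = 9: [0↦3, 1↦10, 2↦0, 3↦0, 4↦4, 5↦6, 6↦0, 7↦2, 8↦6, 9↦6, 10↦7]  zeros at y ∈ {2, 3, 6}
  x = 10: [0↦2, 1↦0, 2↦5, 3↦0, 4↦1, 5↦2, 6↦8, 7↦2, 8↦0, 9↦7, 10↦6]  zeros at y ∈ {1, 3, 8}
Collecting zeros: affine points = {(0, 3), (1, 0), (1, 3), (2, 3), (3, 3), (3, 4), (3, 9), (4, 3), (5, 3), (5, 5), (5, 10), (6, 3), (7, 3), (8, 3), (9, 2), (9, 3), (9, 6), (10, 1), (10, 3), (10, 8)}.
Total count |C(F_11)_aff| = 20.


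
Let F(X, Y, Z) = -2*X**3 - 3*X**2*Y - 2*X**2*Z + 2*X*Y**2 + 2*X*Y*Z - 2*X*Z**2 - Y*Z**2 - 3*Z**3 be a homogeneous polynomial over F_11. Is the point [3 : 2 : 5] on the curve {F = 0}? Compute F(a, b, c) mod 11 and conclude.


F(3,2,5) ≡ 4 (mod 11); P is NOT on the curve.

Evaluate F(3, 2, 5) term-by-term (mod 11).
  -2*X**3 ↦ -2·27·1·1 = -54
  -3*X**2*Y ↦ -3·9·2·1 = -54
  -2*X**2*Z ↦ -2·9·1·5 = -90
  2*X*Y**2 ↦ 2·3·4·1 = 24
  2*X*Y*Z ↦ 2·3·2·5 = 60
  -2*X*Z**2 ↦ -2·3·1·25 = -150
  -Y*Z**2 ↦ -1·1·2·25 = -50
  -3*Z**3 ↦ -3·1·1·125 = -375
Sum: F(3, 2, 5) = (-54) + (-54) + (-90) + (24) + (60) + (-150) + (-50) + (-375) = -689.
Reducing mod 11: -689 ≡ 4 (mod 11).
Since F(a, b, c) ≡ 4 ≠ 0 (mod 11), P does NOT lie on the curve.


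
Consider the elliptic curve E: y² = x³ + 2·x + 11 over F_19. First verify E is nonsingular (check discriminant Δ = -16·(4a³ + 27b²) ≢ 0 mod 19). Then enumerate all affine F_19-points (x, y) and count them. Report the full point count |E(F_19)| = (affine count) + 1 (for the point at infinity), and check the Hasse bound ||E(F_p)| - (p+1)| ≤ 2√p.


Affine points = {(0, 7), (0, 12), (2, 2), (2, 17), (3, 5), (3, 14), (4, 8), (4, 11), (6, 7), (6, 12), (7, 8), (7, 11), (8, 8), (8, 11), (9, 6), (9, 13), (10, 9), (10, 10), (13, 7), (13, 12), (14, 3), (14, 16), (16, 4), (16, 15)}; affine count = 24; |E(F_19)| = 25.

Discriminant check: Δ ∝ 4a³ + 27b² = 4·2³ + 27·11² = 4·8 + 27·121 ≡ 12 (mod 19). Nonzero ⇒ E is nonsingular.
For each x ∈ F_19, compute rhs = x³ + 2·x + 11 mod 19, then count y ∈ F_19 with y² ≡ rhs.
  x = 0: rhs = 11, matching y values: 7, 12 (2 points).
  x = 1: rhs = 14, matching y values: none (0 points).
  x = 2: rhs = 4, matching y values: 2, 17 (2 points).
  x = 3: rhs = 6, matching y values: 5, 14 (2 points).
  x = 4: rhs = 7, matching y values: 8, 11 (2 points).
  x = 5: rhs = 13, matching y values: none (0 points).
  x = 6: rhs = 11, matching y values: 7, 12 (2 points).
  x = 7: rhs = 7, matching y values: 8, 11 (2 points).
  x = 8: rhs = 7, matching y values: 8, 11 (2 points).
  x = 9: rhs = 17, matching y values: 6, 13 (2 points).
  x = 10: rhs = 5, matching y values: 9, 10 (2 points).
  x = 11: rhs = 15, matching y values: none (0 points).
  x = 12: rhs = 15, matching y values: none (0 points).
  x = 13: rhs = 11, matching y values: 7, 12 (2 points).
  x = 14: rhs = 9, matching y values: 3, 16 (2 points).
  x = 15: rhs = 15, matching y values: none (0 points).
  x = 16: rhs = 16, matching y values: 4, 15 (2 points).
  x = 17: rhs = 18, matching y values: none (0 points).
  x = 18: rhs = 8, matching y values: none (0 points).
Total affine count: 24.
Full point count |E(F_19)| = 24 + 1 = 25.
Hasse bound: |25 − (19+1)| = |5| = 5 ≤ 2√19 ≈ 8.7178 ✓.


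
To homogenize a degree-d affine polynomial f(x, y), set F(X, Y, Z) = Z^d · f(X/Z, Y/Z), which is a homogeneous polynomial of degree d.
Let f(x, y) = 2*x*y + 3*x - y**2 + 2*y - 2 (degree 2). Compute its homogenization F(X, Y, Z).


F(X, Y, Z) = 2*X*Y + 3*X*Z - Y**2 + 2*Y*Z - 2*Z**2

deg(f) = 2.
Substitute x = X/Z, y = Y/Z into f, then multiply by Z^2.
  monomial 2·x^1·y^1 ↦ 2·X^1·Y^1·Z^0.
  monomial 3·x^1·y^0 ↦ 3·X^1·Y^0·Z^1.
  monomial -1·x^0·y^2 ↦ -1·X^0·Y^2·Z^0.
  monomial 2·x^0·y^1 ↦ 2·X^0·Y^1·Z^1.
  monomial -2·x^0·y^0 ↦ -2·X^0·Y^0·Z^2.
Collecting: F(X, Y, Z) = 2*X*Y + 3*X*Z - Y**2 + 2*Y*Z - 2*Z**2.


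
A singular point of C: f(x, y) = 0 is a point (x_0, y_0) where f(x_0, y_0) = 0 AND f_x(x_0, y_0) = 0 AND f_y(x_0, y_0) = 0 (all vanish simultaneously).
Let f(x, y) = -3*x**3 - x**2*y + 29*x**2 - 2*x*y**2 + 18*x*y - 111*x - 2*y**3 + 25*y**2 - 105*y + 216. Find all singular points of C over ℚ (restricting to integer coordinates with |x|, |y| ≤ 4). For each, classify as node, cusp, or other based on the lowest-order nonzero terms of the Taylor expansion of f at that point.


Singular points: {(3, 3)}; classification: node.

Compute partial derivatives:
  f_x = -9*x**2 - 2*x*y + 58*x - 2*y**2 + 18*y - 111.
  f_y = -x**2 - 4*x*y + 18*x - 6*y**2 + 50*y - 105.
Scan x_0 ∈ {−4, ..., 4}. For each x_0, f_y(x_0, y) is a polynomial in y; find its integer roots y ∈ {−4, ..., 4}, then test f_x and f at those candidates.
  x = -4: f_y(-4, y) = -6*y**2 + 66*y - 193; no integer root y with |y| ≤ 4.
  x = -3: f_y(-3, y) = -6*y**2 + 62*y - 168; no integer root y with |y| ≤ 4.
  x = -2: f_y(-2, y) = -6*y**2 + 58*y - 145; no integer root y with |y| ≤ 4.
  x = -1: f_y(-1, y) = -6*y**2 + 54*y - 124; no integer root y with |y| ≤ 4.
  x = 0: f_y(0, y) = -6*y**2 + 50*y - 105; no integer root y with |y| ≤ 4.
  x = 1: f_y(1, y) = -6*y**2 + 46*y - 88; vanishes at y ∈ {4}. (1, 4): f_x = -30 ≠ 0.
  x = 2: f_y(2, y) = -6*y**2 + 42*y - 73; no integer root y with |y| ≤ 4.
  x = 3: f_y(3, y) = -6*y**2 + 38*y - 60; vanishes at y ∈ {3}. (3, 3): f_x = 0, f = 0 — SINGULAR.
  x = 4: f_y(4, y) = -6*y**2 + 34*y - 49; no integer root y with |y| ≤ 4.
Only singular point on the grid: (3, 3).
Classify: substitute x = 3 + u, y = 3 + v and expand: f = -3*u**3 - u**2*v - u**2 - 2*u*v**2 - 2*v**3 + v**2.
No constant or linear terms (consistent with a singular point). Quadratic part: -u**2 + v**2. Cubic part: -3*u**3 - u**2*v - 2*u*v**2 - 2*v**3.
The quadratic part v**2 - u**2 = (v − u)(v + u) splits into two distinct linear factors, so there are two distinct tangent lines y − 3 = ±(x − 3) — this is a node (ordinary double point).
Classification: node.


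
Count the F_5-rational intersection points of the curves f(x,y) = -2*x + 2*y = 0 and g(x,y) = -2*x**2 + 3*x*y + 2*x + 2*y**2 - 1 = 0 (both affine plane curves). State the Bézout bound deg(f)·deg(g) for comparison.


Common zeros: {(2, 2), (4, 4)}; count = 2; Bézout bound = 2.

deg(f) = 1, deg(g) = 2, so Bézout bound = 2.
Scan x ∈ F_5. For each x, list the y ∈ F_5 with f(x, y) ≡ 0 and those with g(x, y) ≡ 0 (mod 5); the common zeros in that column are the intersection.
  x = 0: f ≡ 0 at y ∈ {0}; g ≡ 0 at y ∈ ∅; common: ∅.
  x = 1: f ≡ 0 at y ∈ {1}; g ≡ 0 at y ∈ ∅; common: ∅.
  x = 2: f ≡ 0 at y ∈ {2}; g ≡ 0 at y ∈ {0, 2}; common: {2}.
  x = 3: f ≡ 0 at y ∈ {3}; g ≡ 0 at y ∈ {4}; common: ∅.
  x = 4: f ≡ 0 at y ∈ {4}; g ≡ 0 at y ∈ {0, 4}; common: {4}.
Collecting: common zeros = {(2, 2), (4, 4)}, so the count is 2.
Comparison with the Bézout bound: 2 ≤ 2 = deg(f)·deg(g), as expected for curves with no common component (the bound is attained).


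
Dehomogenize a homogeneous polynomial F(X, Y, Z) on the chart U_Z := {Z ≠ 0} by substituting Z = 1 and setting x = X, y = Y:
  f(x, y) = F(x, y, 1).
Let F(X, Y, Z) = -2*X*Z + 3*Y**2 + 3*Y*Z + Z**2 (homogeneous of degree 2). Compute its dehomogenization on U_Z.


f(x, y) = -2*x + 3*y**2 + 3*y + 1

On U_Z we set Z = 1. Each monomial c·X^i·Y^j·Z^k in F becomes c·x^i·y^j·1^k = c·x^i·y^j.
Substituting Z = 1: F(X, Y, 1) = -2*x + 3*y**2 + 3*y + 1.
Note: deg(f) ≤ deg(F) = 2; strict inequality happens when F is divisible by Z (lost terms).


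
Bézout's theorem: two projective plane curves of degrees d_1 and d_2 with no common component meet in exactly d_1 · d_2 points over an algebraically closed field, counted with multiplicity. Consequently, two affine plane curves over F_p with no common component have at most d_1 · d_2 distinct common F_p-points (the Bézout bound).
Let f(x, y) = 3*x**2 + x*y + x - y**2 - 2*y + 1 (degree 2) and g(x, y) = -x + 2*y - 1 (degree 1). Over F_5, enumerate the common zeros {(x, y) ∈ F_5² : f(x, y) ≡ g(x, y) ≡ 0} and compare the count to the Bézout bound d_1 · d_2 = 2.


Common zeros: ∅; count = 0; Bézout bound = 2.

deg(f) = 2, deg(g) = 1, so Bézout bound = 2.
Scan x ∈ F_5. For each x, list the y ∈ F_5 with f(x, y) ≡ 0 and those with g(x, y) ≡ 0 (mod 5); the common zeros in that column are the intersection.
  x = 0: f ≡ 0 at y ∈ ∅; g ≡ 0 at y ∈ {3}; common: ∅.
  x = 1: f ≡ 0 at y ∈ {0, 4}; g ≡ 0 at y ∈ {1}; common: ∅.
  x = 2: f ≡ 0 at y ∈ {0}; g ≡ 0 at y ∈ {4}; common: ∅.
  x = 3: f ≡ 0 at y ∈ {3}; g ≡ 0 at y ∈ {2}; common: ∅.
  x = 4: f ≡ 0 at y ∈ {3, 4}; g ≡ 0 at y ∈ {0}; common: ∅.
Collecting: common zeros = ∅, so the count is 0.
Comparison with the Bézout bound: 0 ≤ 2 = deg(f)·deg(g), as expected for curves with no common component (the affine F_5-count falls short of the bound because intersections may lie at infinity, over extension fields, or carry multiplicity).


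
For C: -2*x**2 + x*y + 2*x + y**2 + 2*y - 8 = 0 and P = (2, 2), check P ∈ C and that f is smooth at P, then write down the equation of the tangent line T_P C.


Tangent line at P: -4*x + 8*y - 8 = 0.

Step 1: f(2, 2) = 0, so P lies on C.
Step 2: partial derivatives
  f_x(x, y) = -4*x + y + 2, f_y(x, y) = x + 2*y + 2.
  f_x(P) = -4, f_y(P) = 8 (gradient nonzero, so P is smooth).
Step 3: tangent line at P: -4·(x − 2) + 8·(y − 2) = 0.
Expanding: -4*x + 8*y - 8 = 0.


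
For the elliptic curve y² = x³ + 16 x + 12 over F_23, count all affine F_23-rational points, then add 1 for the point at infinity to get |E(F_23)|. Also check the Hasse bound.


Affine points = {(0, 9), (0, 14), (1, 11), (1, 12), (2, 11), (2, 12), (3, 8), (3, 15), (4, 5), (4, 18), (6, 5), (6, 18), (8, 10), (8, 13), (11, 1), (11, 22), (12, 0), (13, 5), (13, 18), (14, 6), (14, 17), (15, 4), (15, 19), (20, 11), (20, 12), (21, 8), (21, 15), (22, 8), (22, 15)}; affine count = 29; |E(F_23)| = 30.

Discriminant check: Δ ∝ 4a³ + 27b² = 4·16³ + 27·12² = 4·4096 + 27·144 ≡ 9 (mod 23). Nonzero ⇒ E is nonsingular.
For each x ∈ F_23, compute rhs = x³ + 16·x + 12 mod 23, then count y ∈ F_23 with y² ≡ rhs.
  x = 0: rhs = 12, matching y values: 9, 14 (2 points).
  x = 1: rhs = 6, matching y values: 11, 12 (2 points).
  x = 2: rhs = 6, matching y values: 11, 12 (2 points).
  x = 3: rhs = 18, matching y values: 8, 15 (2 points).
  x = 4: rhs = 2, matching y values: 5, 18 (2 points).
  x = 5: rhs = 10, matching y values: none (0 points).
  x = 6: rhs = 2, matching y values: 5, 18 (2 points).
  x = 7: rhs = 7, matching y values: none (0 points).
  x = 8: rhs = 8, matching y values: 10, 13 (2 points).
  x = 9: rhs = 11, matching y values: none (0 points).
  x = 10: rhs = 22, matching y values: none (0 points).
  x = 11: rhs = 1, matching y values: 1, 22 (2 points).
  x = 12: rhs = 0, matching y values: 0 (1 points).
  x = 13: rhs = 2, matching y values: 5, 18 (2 points).
  x = 14: rhs = 13, matching y values: 6, 17 (2 points).
  x = 15: rhs = 16, matching y values: 4, 19 (2 points).
  x = 16: rhs = 17, matching y values: none (0 points).
  x = 17: rhs = 22, matching y values: none (0 points).
  x = 18: rhs = 14, matching y values: none (0 points).
  x = 19: rhs = 22, matching y values: none (0 points).
  x = 20: rhs = 6, matching y values: 11, 12 (2 points).
  x = 21: rhs = 18, matching y values: 8, 15 (2 points).
  x = 22: rhs = 18, matching y values: 8, 15 (2 points).
Total affine count: 29.
Full point count |E(F_23)| = 29 + 1 = 30.
Hasse bound: |30 − (23+1)| = |6| = 6 ≤ 2√23 ≈ 9.5917 ✓.


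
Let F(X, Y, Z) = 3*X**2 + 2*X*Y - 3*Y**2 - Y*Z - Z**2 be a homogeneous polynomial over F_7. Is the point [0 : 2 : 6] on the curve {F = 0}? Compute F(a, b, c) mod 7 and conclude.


F(0,2,6) ≡ 3 (mod 7); P is NOT on the curve.

Evaluate F(0, 2, 6) term-by-term (mod 7).
  3*X**2 ↦ 3·0·1·1 = 0
  2*X*Y ↦ 2·0·2·1 = 0
  -3*Y**2 ↦ -3·1·4·1 = -12
  -Y*Z ↦ -1·1·2·6 = -12
  -Z**2 ↦ -1·1·1·36 = -36
Sum: F(0, 2, 6) = (0) + (0) + (-12) + (-12) + (-36) = -60.
Reducing mod 7: -60 ≡ 3 (mod 7).
Since F(a, b, c) ≡ 3 ≠ 0 (mod 7), P does NOT lie on the curve.


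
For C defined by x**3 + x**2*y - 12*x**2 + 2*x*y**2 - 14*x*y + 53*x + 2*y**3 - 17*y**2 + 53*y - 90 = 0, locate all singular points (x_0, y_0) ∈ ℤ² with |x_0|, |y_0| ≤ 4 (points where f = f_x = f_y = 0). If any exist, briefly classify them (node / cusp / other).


Singular points: {(3, 2)}; classification: node.

Compute partial derivatives:
  f_x = 3*x**2 + 2*x*y - 24*x + 2*y**2 - 14*y + 53.
  f_y = x**2 + 4*x*y - 14*x + 6*y**2 - 34*y + 53.
Scan x_0 ∈ {−4, ..., 4}. For each x_0, f_y(x_0, y) is a polynomial in y; find its integer roots y ∈ {−4, ..., 4}, then test f_x and f at those candidates.
  x = -4: f_y(-4, y) = 6*y**2 - 50*y + 125; no integer root y with |y| ≤ 4.
  x = -3: f_y(-3, y) = 6*y**2 - 46*y + 104; no integer root y with |y| ≤ 4.
  x = -2: f_y(-2, y) = 6*y**2 - 42*y + 85; no integer root y with |y| ≤ 4.
  x = -1: f_y(-1, y) = 6*y**2 - 38*y + 68; no integer root y with |y| ≤ 4.
  x = 0: f_y(0, y) = 6*y**2 - 34*y + 53; no integer root y with |y| ≤ 4.
  x = 1: f_y(1, y) = 6*y**2 - 30*y + 40; no integer root y with |y| ≤ 4.
  x = 2: f_y(2, y) = 6*y**2 - 26*y + 29; no integer root y with |y| ≤ 4.
  x = 3: f_y(3, y) = 6*y**2 - 22*y + 20; vanishes at y ∈ {2}. (3, 2): f_x = 0, f = 0 — SINGULAR.
  x = 4: f_y(4, y) = 6*y**2 - 18*y + 13; no integer root y with |y| ≤ 4.
Only singular point on the grid: (3, 2).
Classify: substitute x = 3 + u, y = 2 + v and expand: f = u**3 + u**2*v - u**2 + 2*u*v**2 + 2*v**3 + v**2.
No constant or linear terms (consistent with a singular point). Quadratic part: -u**2 + v**2. Cubic part: u**3 + u**2*v + 2*u*v**2 + 2*v**3.
The quadratic part v**2 - u**2 = (v − u)(v + u) splits into two distinct linear factors, so there are two distinct tangent lines y − 2 = ±(x − 3) — this is a node (ordinary double point).
Classification: node.


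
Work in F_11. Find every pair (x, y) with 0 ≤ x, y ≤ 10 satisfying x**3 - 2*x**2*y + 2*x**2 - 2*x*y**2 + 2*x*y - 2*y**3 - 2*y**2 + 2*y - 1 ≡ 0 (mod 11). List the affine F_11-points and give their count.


Affine F_11-points: {(2, 3), (2, 7), (2, 9), (3, 0), (6, 2), (6, 4), (6, 9), (7, 0), (8, 9), (9, 1), (10, 0)}; count = 11.

For each of the 121 pairs (x, y) ∈ F_11², evaluate f(x, y) mod 11. Record the zeros.
  x = 0: [0↦10, 1↦8, 2↦1, 3↦10, 4↦1, 5↦6, 6↦2, 7↦10, 8↦7, 9↦3, 10↦8]  zeros at y ∈ ∅
  x = 1: [0↦2, 1↦9, 2↦7, 3↦6, 4↦5, 5↦3, 6↦10, 7↦3, 8↦3, 9↦9, 10↦9]  zeros at y ∈ ∅
  x = 2: [0↦4, 1↦5, 2↦4, 3↦0, 4↦3, 5↦1, 6↦4, 7↦0, 8↦10, 9↦0, 10↦2]  zeros at y ∈ {3, 7, 9}
  x = 3: [0↦0, 1↦2, 2↦9, 3↦9, 4↦1, 5↦6, 6↦1, 7↦7, 8↦1, 9↦4, 10↦4]  zeros at y ∈ {0}
  x = 4: [0↦7, 1↦6, 2↦6, 3↦6, 4↦5, 5↦2, 6↦7, 7↦8, 8↦4, 9↦5, 10↦10]  zeros at y ∈ ∅
  x = 5: [0↦9, 1↦1, 2↦1, 3↦8, 4↦10, 5↦6, 6↦6, 7↦9, 8↦3, 9↦9, 10↦4]  zeros at y ∈ ∅
  x = 6: [0↦1, 1↦4, 2↦0, 3↦10, 4↦0, 5↦2, 6↦4, 7↦5, 8↦4, 9↦0, 10↦3]  zeros at y ∈ {2, 4, 9}
  x = 7: [0↦0, 1↦10, 2↦9, 3↦7, 4↦3, 5↦7, 6↦7, 7↦2, 8↦2, 9↦6, 10↦2]  zeros at y ∈ {0}
  x = 8: [0↦1, 1↦3, 2↦1, 3↦5, 4↦3, 5↦5, 6↦10, 7↦6, 8↦3, 9↦0, 10↦7]  zeros at y ∈ {9}
  x = 9: [0↦10, 1↦0, 2↦4, 3↦10, 4↦6, 5↦2, 6↦8, 7↦1, 8↦2, 9↦10, 10↦2]  zeros at y ∈ {1}
  x = 10: [0↦0, 1↦7, 2↦2, 3↦6, 4↦7, 5↦4, 6↦7, 7↦4, 8↦5, 9↦9, 10↦4]  zeros at y ∈ {0}
Collecting zeros: affine points = {(2, 3), (2, 7), (2, 9), (3, 0), (6, 2), (6, 4), (6, 9), (7, 0), (8, 9), (9, 1), (10, 0)}.
Total count |C(F_11)_aff| = 11.


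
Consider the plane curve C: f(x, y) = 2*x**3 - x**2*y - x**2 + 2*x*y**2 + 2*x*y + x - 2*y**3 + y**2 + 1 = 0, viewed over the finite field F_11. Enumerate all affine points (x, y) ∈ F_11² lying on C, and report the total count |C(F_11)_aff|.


Affine F_11-points: {(0, 1), (0, 2), (0, 3), (2, 4), (2, 5), (2, 10), (3, 2), (3, 9), (4, 2), (5, 0), (5, 3), (5, 8), (8, 3), (8, 8), (10, 7)}; count = 15.

For each of the 121 pairs (x, y) ∈ F_11², evaluate f(x, y) mod 11. Record the zeros.
  x = 0: [0↦1, 1↦0, 2↦0, 3↦0, 4↦10, 5↦7, 6↦1, 7↦2, 8↦9, 9↦10, 10↦4]  zeros at y ∈ {1, 2, 3}
  x = 1: [0↦3, 1↦5, 2↦1, 3↦1, 4↦4, 5↦9, 6↦4, 7↦10, 8↦4, 9↦7, 10↦7]  zeros at y ∈ ∅
  x = 2: [0↦4, 1↦7, 2↦8, 3↦6, 4↦0, 5↦0, 6↦5, 7↦3, 8↦4, 9↦7, 10↦0]  zeros at y ∈ {4, 5, 10}
  x = 3: [0↦5, 1↦7, 2↦0, 3↦5, 4↦10, 5↦3, 6↦5, 7↦4, 8↦10, 9↦0, 10↦6]  zeros at y ∈ {2, 9}
  x = 4: [0↦7, 1↦6, 2↦0, 3↦10, 4↦2, 5↦8, 6↦5, 7↦3, 8↦1, 9↦9, 10↦4]  zeros at y ∈ {2}
  x = 5: [0↦0, 1↦5, 2↦9, 3↦0, 4↦10, 5↦5, 6↦6, 7↦1, 8↦0, 9↦2, 10↦6]  zeros at y ∈ {0, 3, 8}
  x = 6: [0↦7, 1↦5, 2↦6, 3↦9, 4↦2, 5↦6, 6↦9, 7↦10, 8↦8, 9↦2, 10↦2]  zeros at y ∈ ∅
  x = 7: [0↦7, 1↦7, 2↦3, 3↦5, 4↦1, 5↦1, 6↦4, 7↦9, 8↦4, 9↦10, 10↦4]  zeros at y ∈ ∅
  x = 8: [0↦1, 1↦1, 2↦1, 3↦0, 4↦8, 5↦2, 6↦3, 7↦10, 8↦0, 9↦5, 10↦2]  zeros at y ∈ {3, 8}
  x = 9: [0↦1, 1↦10, 2↦1, 3↦6, 4↦2, 5↦10, 6↦7, 7↦3, 8↦8, 9↦10, 10↦8]  zeros at y ∈ ∅
  x = 10: [0↦8, 1↦2, 2↦4, 3↦2, 4↦6, 5↦4, 6↦6, 7↦0, 8↦7, 9↦4, 10↦1]  zeros at y ∈ {7}
Collecting zeros: affine points = {(0, 1), (0, 2), (0, 3), (2, 4), (2, 5), (2, 10), (3, 2), (3, 9), (4, 2), (5, 0), (5, 3), (5, 8), (8, 3), (8, 8), (10, 7)}.
Total count |C(F_11)_aff| = 15.


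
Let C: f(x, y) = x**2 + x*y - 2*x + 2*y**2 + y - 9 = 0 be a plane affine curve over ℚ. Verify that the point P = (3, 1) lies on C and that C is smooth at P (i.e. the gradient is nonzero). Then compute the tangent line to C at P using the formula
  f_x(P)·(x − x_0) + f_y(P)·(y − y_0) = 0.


Tangent line at P: 5*x + 8*y - 23 = 0.

Step 1: f(3, 1) = 0, so P lies on C.
Step 2: partial derivatives
  f_x(x, y) = 2*x + y - 2, f_y(x, y) = x + 4*y + 1.
  f_x(P) = 5, f_y(P) = 8 (gradient nonzero, so P is smooth).
Step 3: tangent line at P: 5·(x − 3) + 8·(y − 1) = 0.
Expanding: 5*x + 8*y - 23 = 0.


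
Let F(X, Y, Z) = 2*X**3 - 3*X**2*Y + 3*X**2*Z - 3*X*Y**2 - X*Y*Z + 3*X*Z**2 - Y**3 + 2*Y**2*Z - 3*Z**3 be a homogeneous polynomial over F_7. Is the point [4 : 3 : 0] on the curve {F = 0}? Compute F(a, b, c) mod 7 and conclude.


F(4,3,0) ≡ 3 (mod 7); P is NOT on the curve.

Evaluate F(4, 3, 0) term-by-term (mod 7).
  2*X**3 ↦ 2·64·1·1 = 128
  -3*X**2*Y ↦ -3·16·3·1 = -144
  3*X**2*Z ↦ 3·16·1·0 = 0
  -3*X*Y**2 ↦ -3·4·9·1 = -108
  -X*Y*Z ↦ -1·4·3·0 = 0
  3*X*Z**2 ↦ 3·4·1·0 = 0
  -Y**3 ↦ -1·1·27·1 = -27
  2*Y**2*Z ↦ 2·1·9·0 = 0
  -3*Z**3 ↦ -3·1·1·0 = 0
Sum: F(4, 3, 0) = (128) + (-144) + (0) + (-108) + (0) + (0) + (-27) + (0) + (0) = -151.
Reducing mod 7: -151 ≡ 3 (mod 7).
Since F(a, b, c) ≡ 3 ≠ 0 (mod 7), P does NOT lie on the curve.


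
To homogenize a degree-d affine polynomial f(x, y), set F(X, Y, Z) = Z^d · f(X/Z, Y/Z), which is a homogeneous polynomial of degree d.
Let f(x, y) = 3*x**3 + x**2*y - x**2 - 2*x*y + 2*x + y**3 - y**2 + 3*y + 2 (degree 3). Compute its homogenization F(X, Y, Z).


F(X, Y, Z) = 3*X**3 + X**2*Y - X**2*Z - 2*X*Y*Z + 2*X*Z**2 + Y**3 - Y**2*Z + 3*Y*Z**2 + 2*Z**3

deg(f) = 3.
Substitute x = X/Z, y = Y/Z into f, then multiply by Z^3.
  monomial 3·x^3·y^0 ↦ 3·X^3·Y^0·Z^0.
  monomial 1·x^2·y^1 ↦ 1·X^2·Y^1·Z^0.
  monomial -1·x^2·y^0 ↦ -1·X^2·Y^0·Z^1.
  monomial -2·x^1·y^1 ↦ -2·X^1·Y^1·Z^1.
  monomial 2·x^1·y^0 ↦ 2·X^1·Y^0·Z^2.
  monomial 1·x^0·y^3 ↦ 1·X^0·Y^3·Z^0.
  monomial -1·x^0·y^2 ↦ -1·X^0·Y^2·Z^1.
  monomial 3·x^0·y^1 ↦ 3·X^0·Y^1·Z^2.
  monomial 2·x^0·y^0 ↦ 2·X^0·Y^0·Z^3.
Collecting: F(X, Y, Z) = 3*X**3 + X**2*Y - X**2*Z - 2*X*Y*Z + 2*X*Z**2 + Y**3 - Y**2*Z + 3*Y*Z**2 + 2*Z**3.


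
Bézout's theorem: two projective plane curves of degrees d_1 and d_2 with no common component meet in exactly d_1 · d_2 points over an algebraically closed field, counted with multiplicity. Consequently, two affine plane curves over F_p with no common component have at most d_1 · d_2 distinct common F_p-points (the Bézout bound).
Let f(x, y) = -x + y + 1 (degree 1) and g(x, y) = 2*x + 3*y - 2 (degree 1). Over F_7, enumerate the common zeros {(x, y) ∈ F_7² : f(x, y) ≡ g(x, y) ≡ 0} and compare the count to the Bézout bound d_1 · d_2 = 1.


Common zeros: {(1, 0)}; count = 1; Bézout bound = 1.

deg(f) = 1, deg(g) = 1, so Bézout bound = 1.
Scan x ∈ F_7. For each x, list the y ∈ F_7 with f(x, y) ≡ 0 and those with g(x, y) ≡ 0 (mod 7); the common zeros in that column are the intersection.
  x = 0: f ≡ 0 at y ∈ {6}; g ≡ 0 at y ∈ {3}; common: ∅.
  x = 1: f ≡ 0 at y ∈ {0}; g ≡ 0 at y ∈ {0}; common: {0}.
  x = 2: f ≡ 0 at y ∈ {1}; g ≡ 0 at y ∈ {4}; common: ∅.
  x = 3: f ≡ 0 at y ∈ {2}; g ≡ 0 at y ∈ {1}; common: ∅.
  x = 4: f ≡ 0 at y ∈ {3}; g ≡ 0 at y ∈ {5}; common: ∅.
  x = 5: f ≡ 0 at y ∈ {4}; g ≡ 0 at y ∈ {2}; common: ∅.
  x = 6: f ≡ 0 at y ∈ {5}; g ≡ 0 at y ∈ {6}; common: ∅.
Collecting: common zeros = {(1, 0)}, so the count is 1.
Comparison with the Bézout bound: 1 ≤ 1 = deg(f)·deg(g), as expected for curves with no common component (the bound is attained).


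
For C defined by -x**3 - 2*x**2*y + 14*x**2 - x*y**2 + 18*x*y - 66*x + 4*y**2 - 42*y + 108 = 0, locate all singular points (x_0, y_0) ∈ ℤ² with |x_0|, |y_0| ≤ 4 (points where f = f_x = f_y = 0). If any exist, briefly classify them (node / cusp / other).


Singular points: {(3, 3)}; classification: node.

Compute partial derivatives:
  f_x = -3*x**2 - 4*x*y + 28*x - y**2 + 18*y - 66.
  f_y = -2*x**2 - 2*x*y + 18*x + 8*y - 42.
Scan x_0 ∈ {−4, ..., 4}. For each x_0, f_y(x_0, y) is a polynomial in y; find its integer roots y ∈ {−4, ..., 4}, then test f_x and f at those candidates.
  x = -4: f_y(-4, y) = 16*y - 146; no integer root y with |y| ≤ 4.
  x = -3: f_y(-3, y) = 14*y - 114; no integer root y with |y| ≤ 4.
  x = -2: f_y(-2, y) = 12*y - 86; no integer root y with |y| ≤ 4.
  x = -1: f_y(-1, y) = 10*y - 62; no integer root y with |y| ≤ 4.
  x = 0: f_y(0, y) = 8*y - 42; no integer root y with |y| ≤ 4.
  x = 1: f_y(1, y) = 6*y - 26; no integer root y with |y| ≤ 4.
  x = 2: f_y(2, y) = 4*y - 14; no integer root y with |y| ≤ 4.
  x = 3: f_y(3, y) = 2*y - 6; vanishes at y ∈ {3}. (3, 3): f_x = 0, f = 0 — SINGULAR.
  x = 4: f_y(4, y) = -2; no integer root y with |y| ≤ 4.
Only singular point on the grid: (3, 3).
Classify: substitute x = 3 + u, y = 3 + v and expand: f = -u**3 - 2*u**2*v - u**2 - u*v**2 + v**2.
No constant or linear terms (consistent with a singular point). Quadratic part: -u**2 + v**2. Cubic part: -u**3 - 2*u**2*v - u*v**2.
The quadratic part v**2 - u**2 = (v − u)(v + u) splits into two distinct linear factors, so there are two distinct tangent lines y − 3 = ±(x − 3) — this is a node (ordinary double point).
Classification: node.


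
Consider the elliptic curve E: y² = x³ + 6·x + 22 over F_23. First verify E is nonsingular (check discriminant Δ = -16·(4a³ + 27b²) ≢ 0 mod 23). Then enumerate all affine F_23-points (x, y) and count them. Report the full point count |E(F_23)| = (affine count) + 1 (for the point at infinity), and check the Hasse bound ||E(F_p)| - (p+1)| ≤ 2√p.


Affine points = {(1, 11), (1, 12), (4, 8), (4, 15), (5, 4), (5, 19), (7, 4), (7, 19), (9, 0), (10, 1), (10, 22), (11, 4), (11, 19), (17, 0), (19, 7), (19, 16), (20, 0), (21, 5), (21, 18)}; affine count = 19; |E(F_23)| = 20.

Discriminant check: Δ ∝ 4a³ + 27b² = 4·6³ + 27·22² = 4·216 + 27·484 ≡ 17 (mod 23). Nonzero ⇒ E is nonsingular.
For each x ∈ F_23, compute rhs = x³ + 6·x + 22 mod 23, then count y ∈ F_23 with y² ≡ rhs.
  x = 0: rhs = 22, matching y values: none (0 points).
  x = 1: rhs = 6, matching y values: 11, 12 (2 points).
  x = 2: rhs = 19, matching y values: none (0 points).
  x = 3: rhs = 21, matching y values: none (0 points).
  x = 4: rhs = 18, matching y values: 8, 15 (2 points).
  x = 5: rhs = 16, matching y values: 4, 19 (2 points).
  x = 6: rhs = 21, matching y values: none (0 points).
  x = 7: rhs = 16, matching y values: 4, 19 (2 points).
  x = 8: rhs = 7, matching y values: none (0 points).
  x = 9: rhs = 0, matching y values: 0 (1 points).
  x = 10: rhs = 1, matching y values: 1, 22 (2 points).
  x = 11: rhs = 16, matching y values: 4, 19 (2 points).
  x = 12: rhs = 5, matching y values: none (0 points).
  x = 13: rhs = 20, matching y values: none (0 points).
  x = 14: rhs = 21, matching y values: none (0 points).
  x = 15: rhs = 14, matching y values: none (0 points).
  x = 16: rhs = 5, matching y values: none (0 points).
  x = 17: rhs = 0, matching y values: 0 (1 points).
  x = 18: rhs = 5, matching y values: none (0 points).
  x = 19: rhs = 3, matching y values: 7, 16 (2 points).
  x = 20: rhs = 0, matching y values: 0 (1 points).
  x = 21: rhs = 2, matching y values: 5, 18 (2 points).
  x = 22: rhs = 15, matching y values: none (0 points).
Total affine count: 19.
Full point count |E(F_23)| = 19 + 1 = 20.
Hasse bound: |20 − (23+1)| = |-4| = 4 ≤ 2√23 ≈ 9.5917 ✓.


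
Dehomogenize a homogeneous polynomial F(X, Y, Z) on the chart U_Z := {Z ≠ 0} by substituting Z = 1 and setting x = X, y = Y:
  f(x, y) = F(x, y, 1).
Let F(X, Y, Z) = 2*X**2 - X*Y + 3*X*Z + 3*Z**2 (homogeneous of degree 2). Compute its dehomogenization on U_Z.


f(x, y) = 2*x**2 - x*y + 3*x + 3

On U_Z we set Z = 1. Each monomial c·X^i·Y^j·Z^k in F becomes c·x^i·y^j·1^k = c·x^i·y^j.
Substituting Z = 1: F(X, Y, 1) = 2*x**2 - x*y + 3*x + 3.
Note: deg(f) ≤ deg(F) = 2; strict inequality happens when F is divisible by Z (lost terms).


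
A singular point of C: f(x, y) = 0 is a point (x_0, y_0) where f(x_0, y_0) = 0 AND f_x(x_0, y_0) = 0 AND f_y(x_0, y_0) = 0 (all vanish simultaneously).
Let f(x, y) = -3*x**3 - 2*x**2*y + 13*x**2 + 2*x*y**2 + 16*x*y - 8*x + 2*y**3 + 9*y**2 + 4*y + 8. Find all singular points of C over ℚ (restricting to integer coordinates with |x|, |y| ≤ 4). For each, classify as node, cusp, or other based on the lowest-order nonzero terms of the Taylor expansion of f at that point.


Singular points: {(2, -2)}; classification: node.

Compute partial derivatives:
  f_x = -9*x**2 - 4*x*y + 26*x + 2*y**2 + 16*y - 8.
  f_y = -2*x**2 + 4*x*y + 16*x + 6*y**2 + 18*y + 4.
Scan x_0 ∈ {−4, ..., 4}. For each x_0, f_y(x_0, y) is a polynomial in y; find its integer roots y ∈ {−4, ..., 4}, then test f_x and f at those candidates.
  x = -4: f_y(-4, y) = 6*y**2 + 2*y - 92; no integer root y with |y| ≤ 4.
  x = -3: f_y(-3, y) = 6*y**2 + 6*y - 62; no integer root y with |y| ≤ 4.
  x = -2: f_y(-2, y) = 6*y**2 + 10*y - 36; no integer root y with |y| ≤ 4.
  x = -1: f_y(-1, y) = 6*y**2 + 14*y - 14; no integer root y with |y| ≤ 4.
  x = 0: f_y(0, y) = 6*y**2 + 18*y + 4; no integer root y with |y| ≤ 4.
  x = 1: f_y(1, y) = 6*y**2 + 22*y + 18; no integer root y with |y| ≤ 4.
  x = 2: f_y(2, y) = 6*y**2 + 26*y + 28; vanishes at y ∈ {-2}. (2, -2): f_x = 0, f = 0 — SINGULAR.
  x = 3: f_y(3, y) = 6*y**2 + 30*y + 34; no integer root y with |y| ≤ 4.
  x = 4: f_y(4, y) = 6*y**2 + 34*y + 36; no integer root y with |y| ≤ 4.
Only singular point on the grid: (2, -2).
Classify: substitute x = 2 + u, y = -2 + v and expand: f = -3*u**3 - 2*u**2*v - u**2 + 2*u*v**2 + 2*v**3 + v**2.
No constant or linear terms (consistent with a singular point). Quadratic part: -u**2 + v**2. Cubic part: -3*u**3 - 2*u**2*v + 2*u*v**2 + 2*v**3.
The quadratic part v**2 - u**2 = (v − u)(v + u) splits into two distinct linear factors, so there are two distinct tangent lines y − -2 = ±(x − 2) — this is a node (ordinary double point).
Classification: node.


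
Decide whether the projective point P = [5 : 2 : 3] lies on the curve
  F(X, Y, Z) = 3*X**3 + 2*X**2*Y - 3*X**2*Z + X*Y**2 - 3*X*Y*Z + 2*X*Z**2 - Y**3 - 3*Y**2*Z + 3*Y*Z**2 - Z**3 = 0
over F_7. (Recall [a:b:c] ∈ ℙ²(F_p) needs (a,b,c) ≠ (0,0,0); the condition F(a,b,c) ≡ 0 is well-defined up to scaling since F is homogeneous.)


F(5,2,3) ≡ 1 (mod 7); P is NOT on the curve.

Evaluate F(5, 2, 3) term-by-term (mod 7).
  3*X**3 ↦ 3·125·1·1 = 375
  2*X**2*Y ↦ 2·25·2·1 = 100
  -3*X**2*Z ↦ -3·25·1·3 = -225
  X*Y**2 ↦ 1·5·4·1 = 20
  -3*X*Y*Z ↦ -3·5·2·3 = -90
  2*X*Z**2 ↦ 2·5·1·9 = 90
  -Y**3 ↦ -1·1·8·1 = -8
  -3*Y**2*Z ↦ -3·1·4·3 = -36
  3*Y*Z**2 ↦ 3·1·2·9 = 54
  -Z**3 ↦ -1·1·1·27 = -27
Sum: F(5, 2, 3) = (375) + (100) + (-225) + (20) + (-90) + (90) + (-8) + (-36) + (54) + (-27) = 253.
Reducing mod 7: 253 ≡ 1 (mod 7).
Since F(a, b, c) ≡ 1 ≠ 0 (mod 7), P does NOT lie on the curve.


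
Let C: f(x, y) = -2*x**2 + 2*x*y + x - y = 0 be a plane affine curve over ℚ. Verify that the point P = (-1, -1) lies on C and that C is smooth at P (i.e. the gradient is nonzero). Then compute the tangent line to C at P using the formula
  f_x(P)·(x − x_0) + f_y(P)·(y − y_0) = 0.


Tangent line at P: 3*x - 3*y = 0.

Step 1: f(-1, -1) = 0, so P lies on C.
Step 2: partial derivatives
  f_x(x, y) = -4*x + 2*y + 1, f_y(x, y) = 2*x - 1.
  f_x(P) = 3, f_y(P) = -3 (gradient nonzero, so P is smooth).
Step 3: tangent line at P: 3·(x − -1) + -3·(y − -1) = 0.
Expanding: 3*x - 3*y = 0.


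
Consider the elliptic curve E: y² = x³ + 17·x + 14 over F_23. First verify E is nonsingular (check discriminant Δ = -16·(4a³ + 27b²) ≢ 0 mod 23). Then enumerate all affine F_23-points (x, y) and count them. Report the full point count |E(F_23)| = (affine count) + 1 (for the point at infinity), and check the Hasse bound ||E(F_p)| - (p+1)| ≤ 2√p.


Affine points = {(1, 3), (1, 20), (3, 0), (4, 10), (4, 13), (7, 4), (7, 19), (8, 8), (8, 15), (14, 11), (14, 12), (16, 9), (16, 14), (17, 8), (17, 15), (21, 8), (21, 15)}; affine count = 17; |E(F_23)| = 18.

Discriminant check: Δ ∝ 4a³ + 27b² = 4·17³ + 27·14² = 4·4913 + 27·196 ≡ 12 (mod 23). Nonzero ⇒ E is nonsingular.
For each x ∈ F_23, compute rhs = x³ + 17·x + 14 mod 23, then count y ∈ F_23 with y² ≡ rhs.
  x = 0: rhs = 14, matching y values: none (0 points).
  x = 1: rhs = 9, matching y values: 3, 20 (2 points).
  x = 2: rhs = 10, matching y values: none (0 points).
  x = 3: rhs = 0, matching y values: 0 (1 points).
  x = 4: rhs = 8, matching y values: 10, 13 (2 points).
  x = 5: rhs = 17, matching y values: none (0 points).
  x = 6: rhs = 10, matching y values: none (0 points).
  x = 7: rhs = 16, matching y values: 4, 19 (2 points).
  x = 8: rhs = 18, matching y values: 8, 15 (2 points).
  x = 9: rhs = 22, matching y values: none (0 points).
  x = 10: rhs = 11, matching y values: none (0 points).
  x = 11: rhs = 14, matching y values: none (0 points).
  x = 12: rhs = 14, matching y values: none (0 points).
  x = 13: rhs = 17, matching y values: none (0 points).
  x = 14: rhs = 6, matching y values: 11, 12 (2 points).
  x = 15: rhs = 10, matching y values: none (0 points).
  x = 16: rhs = 12, matching y values: 9, 14 (2 points).
  x = 17: rhs = 18, matching y values: 8, 15 (2 points).
  x = 18: rhs = 11, matching y values: none (0 points).
  x = 19: rhs = 20, matching y values: none (0 points).
  x = 20: rhs = 5, matching y values: none (0 points).
  x = 21: rhs = 18, matching y values: 8, 15 (2 points).
  x = 22: rhs = 19, matching y values: none (0 points).
Total affine count: 17.
Full point count |E(F_23)| = 17 + 1 = 18.
Hasse bound: |18 − (23+1)| = |-6| = 6 ≤ 2√23 ≈ 9.5917 ✓.


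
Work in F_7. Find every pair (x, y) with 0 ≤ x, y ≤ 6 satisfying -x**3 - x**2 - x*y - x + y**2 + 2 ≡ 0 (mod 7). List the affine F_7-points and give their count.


Affine F_7-points: {(4, 5), (4, 6), (5, 6)}; count = 3.

For each of the 49 pairs (x, y) ∈ F_7², evaluate f(x, y) mod 7. Record the zeros.
  x = 0: [0↦2, 1↦3, 2↦6, 3↦4, 4↦4, 5↦6, 6↦3]  zeros at y ∈ ∅
  x = 1: [0↦6, 1↦6, 2↦1, 3↦5, 4↦4, 5↦5, 6↦1]  zeros at y ∈ ∅
  x = 2: [0↦2, 1↦1, 2↦2, 3↦5, 4↦3, 5↦3, 6↦5]  zeros at y ∈ ∅
  x = 3: [0↦5, 1↦3, 2↦3, 3↦5, 4↦2, 5↦1, 6↦2]  zeros at y ∈ ∅
  x = 4: [0↦2, 1↦6, 2↦5, 3↦6, 4↦2, 5↦0, 6↦0]  zeros at y ∈ {5, 6}
  x = 5: [0↦1, 1↦4, 2↦2, 3↦2, 4↦4, 5↦1, 6↦0]  zeros at y ∈ {6}
  x = 6: [0↦3, 1↦5, 2↦2, 3↦1, 4↦2, 5↦5, 6↦3]  zeros at y ∈ ∅
Collecting zeros: affine points = {(4, 5), (4, 6), (5, 6)}.
Total count |C(F_7)_aff| = 3.


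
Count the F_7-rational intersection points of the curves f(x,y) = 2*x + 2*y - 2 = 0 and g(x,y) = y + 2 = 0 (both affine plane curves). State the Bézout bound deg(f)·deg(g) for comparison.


Common zeros: {(3, 5)}; count = 1; Bézout bound = 1.

deg(f) = 1, deg(g) = 1, so Bézout bound = 1.
Scan x ∈ F_7. For each x, list the y ∈ F_7 with f(x, y) ≡ 0 and those with g(x, y) ≡ 0 (mod 7); the common zeros in that column are the intersection.
  x = 0: f ≡ 0 at y ∈ {1}; g ≡ 0 at y ∈ {5}; common: ∅.
  x = 1: f ≡ 0 at y ∈ {0}; g ≡ 0 at y ∈ {5}; common: ∅.
  x = 2: f ≡ 0 at y ∈ {6}; g ≡ 0 at y ∈ {5}; common: ∅.
  x = 3: f ≡ 0 at y ∈ {5}; g ≡ 0 at y ∈ {5}; common: {5}.
  x = 4: f ≡ 0 at y ∈ {4}; g ≡ 0 at y ∈ {5}; common: ∅.
  x = 5: f ≡ 0 at y ∈ {3}; g ≡ 0 at y ∈ {5}; common: ∅.
  x = 6: f ≡ 0 at y ∈ {2}; g ≡ 0 at y ∈ {5}; common: ∅.
Collecting: common zeros = {(3, 5)}, so the count is 1.
Comparison with the Bézout bound: 1 ≤ 1 = deg(f)·deg(g), as expected for curves with no common component (the bound is attained).


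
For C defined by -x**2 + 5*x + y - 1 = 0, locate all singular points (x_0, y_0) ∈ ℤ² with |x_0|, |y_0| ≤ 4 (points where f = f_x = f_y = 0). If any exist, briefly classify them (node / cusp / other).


No singular points in the scanned grid; C is smooth there.

Compute partial derivatives:
  f_x = 5 - 2*x.
  f_y = 1.
f_y = 1 is a nonzero constant, so f_y never vanishes: no point (x, y) can satisfy f = f_x = f_y = 0. In particular no (x, y) ∈ {−4, ..., 4}² is singular; the curve is smooth.


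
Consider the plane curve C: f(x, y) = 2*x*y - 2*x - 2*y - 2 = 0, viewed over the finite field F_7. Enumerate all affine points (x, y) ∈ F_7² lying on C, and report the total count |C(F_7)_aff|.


Affine F_7-points: {(0, 6), (2, 3), (3, 2), (4, 4), (5, 5), (6, 0)}; count = 6.

For each of the 49 pairs (x, y) ∈ F_7², evaluate f(x, y) mod 7. Record the zeros.
  x = 0: [0↦5, 1↦3, 2↦1, 3↦6, 4↦4, 5↦2, 6↦0]  zeros at y ∈ {6}
  x = 1: [0↦3, 1↦3, 2↦3, 3↦3, 4↦3, 5↦3, 6↦3]  zeros at y ∈ ∅
  x = 2: [0↦1, 1↦3, 2↦5, 3↦0, 4↦2, 5↦4, 6↦6]  zeros at y ∈ {3}
  x = 3: [0↦6, 1↦3, 2↦0, 3↦4, 4↦1, 5↦5, 6↦2]  zeros at y ∈ {2}
  x = 4: [0↦4, 1↦3, 2↦2, 3↦1, 4↦0, 5↦6, 6↦5]  zeros at y ∈ {4}
  x = 5: [0↦2, 1↦3, 2↦4, 3↦5, 4↦6, 5↦0, 6↦1]  zeros at y ∈ {5}
  x = 6: [0↦0, 1↦3, 2↦6, 3↦2, 4↦5, 5↦1, 6↦4]  zeros at y ∈ {0}
Collecting zeros: affine points = {(0, 6), (2, 3), (3, 2), (4, 4), (5, 5), (6, 0)}.
Total count |C(F_7)_aff| = 6.


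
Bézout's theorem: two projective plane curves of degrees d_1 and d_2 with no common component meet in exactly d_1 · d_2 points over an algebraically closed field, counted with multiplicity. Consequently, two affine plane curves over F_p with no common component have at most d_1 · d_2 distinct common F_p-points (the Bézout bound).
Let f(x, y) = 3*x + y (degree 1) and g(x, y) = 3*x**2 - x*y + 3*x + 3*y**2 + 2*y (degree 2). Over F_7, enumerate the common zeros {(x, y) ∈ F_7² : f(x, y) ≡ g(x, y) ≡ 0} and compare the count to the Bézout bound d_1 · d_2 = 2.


Common zeros: {(0, 0), (2, 1)}; count = 2; Bézout bound = 2.

deg(f) = 1, deg(g) = 2, so Bézout bound = 2.
Scan x ∈ F_7. For each x, list the y ∈ F_7 with f(x, y) ≡ 0 and those with g(x, y) ≡ 0 (mod 7); the common zeros in that column are the intersection.
  x = 0: f ≡ 0 at y ∈ {0}; g ≡ 0 at y ∈ {0, 4}; common: {0}.
  x = 1: f ≡ 0 at y ∈ {4}; g ≡ 0 at y ∈ ∅; common: ∅.
  x = 2: f ≡ 0 at y ∈ {1}; g ≡ 0 at y ∈ {1, 6}; common: {1}.
  x = 3: f ≡ 0 at y ∈ {5}; g ≡ 0 at y ∈ ∅; common: ∅.
  x = 4: f ≡ 0 at y ∈ {2}; g ≡ 0 at y ∈ ∅; common: ∅.
  x = 5: f ≡ 0 at y ∈ {6}; g ≡ 0 at y ∈ {4}; common: ∅.
  x = 6: f ≡ 0 at y ∈ {3}; g ≡ 0 at y ∈ {0, 6}; common: ∅.
Collecting: common zeros = {(0, 0), (2, 1)}, so the count is 2.
Comparison with the Bézout bound: 2 ≤ 2 = deg(f)·deg(g), as expected for curves with no common component (the bound is attained).


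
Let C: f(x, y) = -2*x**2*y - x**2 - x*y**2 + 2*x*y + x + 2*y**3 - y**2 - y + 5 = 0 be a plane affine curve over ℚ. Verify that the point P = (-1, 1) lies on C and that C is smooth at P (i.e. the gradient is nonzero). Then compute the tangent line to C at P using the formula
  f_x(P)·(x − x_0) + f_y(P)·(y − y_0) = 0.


Tangent line at P: 8*x + y + 7 = 0.

Step 1: f(-1, 1) = 0, so P lies on C.
Step 2: partial derivatives
  f_x(x, y) = -4*x*y - 2*x - y**2 + 2*y + 1, f_y(x, y) = -2*x**2 - 2*x*y + 2*x + 6*y**2 - 2*y - 1.
  f_x(P) = 8, f_y(P) = 1 (gradient nonzero, so P is smooth).
Step 3: tangent line at P: 8·(x − -1) + 1·(y − 1) = 0.
Expanding: 8*x + y + 7 = 0.


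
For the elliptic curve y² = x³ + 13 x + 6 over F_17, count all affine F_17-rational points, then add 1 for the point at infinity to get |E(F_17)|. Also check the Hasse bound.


Affine points = {(3, 2), (3, 15), (5, 3), (5, 14), (7, 7), (7, 10), (9, 6), (9, 11), (11, 1), (11, 16), (13, 3), (13, 14), (14, 5), (14, 12), (16, 3), (16, 14)}; affine count = 16; |E(F_17)| = 17.

Discriminant check: Δ ∝ 4a³ + 27b² = 4·13³ + 27·6² = 4·2197 + 27·36 ≡ 2 (mod 17). Nonzero ⇒ E is nonsingular.
For each x ∈ F_17, compute rhs = x³ + 13·x + 6 mod 17, then count y ∈ F_17 with y² ≡ rhs.
  x = 0: rhs = 6, matching y values: none (0 points).
  x = 1: rhs = 3, matching y values: none (0 points).
  x = 2: rhs = 6, matching y values: none (0 points).
  x = 3: rhs = 4, matching y values: 2, 15 (2 points).
  x = 4: rhs = 3, matching y values: none (0 points).
  x = 5: rhs = 9, matching y values: 3, 14 (2 points).
  x = 6: rhs = 11, matching y values: none (0 points).
  x = 7: rhs = 15, matching y values: 7, 10 (2 points).
  x = 8: rhs = 10, matching y values: none (0 points).
  x = 9: rhs = 2, matching y values: 6, 11 (2 points).
  x = 10: rhs = 14, matching y values: none (0 points).
  x = 11: rhs = 1, matching y values: 1, 16 (2 points).
  x = 12: rhs = 3, matching y values: none (0 points).
  x = 13: rhs = 9, matching y values: 3, 14 (2 points).
  x = 14: rhs = 8, matching y values: 5, 12 (2 points).
  x = 15: rhs = 6, matching y values: none (0 points).
  x = 16: rhs = 9, matching y values: 3, 14 (2 points).
Total affine count: 16.
Full point count |E(F_17)| = 16 + 1 = 17.
Hasse bound: |17 − (17+1)| = |-1| = 1 ≤ 2√17 ≈ 8.2462 ✓.
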